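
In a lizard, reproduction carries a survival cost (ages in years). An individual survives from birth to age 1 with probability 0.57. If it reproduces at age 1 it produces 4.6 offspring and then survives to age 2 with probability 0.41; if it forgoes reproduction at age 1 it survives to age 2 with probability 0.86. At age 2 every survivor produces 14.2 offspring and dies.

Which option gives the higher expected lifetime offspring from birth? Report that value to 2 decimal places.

6.96

breed at age 1: R₀ = 0.57 × (4.6 + 0.41 × 14.2) = 0.57 × 10.4220 = 5.9405
delay to age 2: R₀ = 0.57 × (0.86 × 14.2) = 0.57 × 12.2120 = 6.9608
Higher: delay to age 2 (6.9608).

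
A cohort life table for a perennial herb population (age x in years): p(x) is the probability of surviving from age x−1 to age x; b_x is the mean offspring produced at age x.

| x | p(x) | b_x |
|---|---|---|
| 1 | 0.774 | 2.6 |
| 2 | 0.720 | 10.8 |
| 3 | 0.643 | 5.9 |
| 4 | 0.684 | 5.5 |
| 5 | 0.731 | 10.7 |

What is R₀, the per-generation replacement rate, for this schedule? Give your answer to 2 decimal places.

13.41

Survivorship from birth: l_x = p_1·p_2·…·p_x.
  l_1 = 0.77400
  l_2 = 0.55728
  l_3 = 0.35833
  l_4 = 0.24510
  l_5 = 0.17917
R₀ = Σ l_x b_x:
  age 1: 0.77400 × 2.6 = 2.0124
  age 2: 0.55728 × 10.8 = 6.0186
  age 3: 0.35833 × 5.9 = 2.1141
  age 4: 0.24510 × 5.5 = 1.3480
  age 5: 0.17917 × 10.7 = 1.9171
R₀ = 2.0124 + 6.0186 + 2.1141 + 1.3480 + 1.9171 = 13.4103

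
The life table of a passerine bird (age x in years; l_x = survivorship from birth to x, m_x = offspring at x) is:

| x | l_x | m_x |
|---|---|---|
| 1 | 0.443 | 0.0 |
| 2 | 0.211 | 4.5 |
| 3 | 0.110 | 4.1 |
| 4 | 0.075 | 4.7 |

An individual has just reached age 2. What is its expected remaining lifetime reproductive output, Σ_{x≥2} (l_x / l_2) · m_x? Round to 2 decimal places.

8.31

l_2 = 0.211. Conditional survival from age 2 to x is l_x / l_2.
  x=2: (0.211/0.211) × 4.5 = 4.5000
  x=3: (0.110/0.211) × 4.1 = 2.1374
  x=4: (0.075/0.211) × 4.7 = 1.6706
Sum = 4.5000 + 2.1374 + 1.6706 = 8.3081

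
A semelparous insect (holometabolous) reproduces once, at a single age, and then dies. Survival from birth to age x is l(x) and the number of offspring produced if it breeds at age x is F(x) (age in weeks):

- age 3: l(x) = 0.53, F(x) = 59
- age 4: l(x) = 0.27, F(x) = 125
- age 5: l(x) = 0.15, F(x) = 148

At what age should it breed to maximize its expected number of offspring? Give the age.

Expected offspring if breeding at age x = l(x) × F(x):
  age 3: 0.53 × 59 = 31.270
  age 4: 0.27 × 125 = 33.750
  age 5: 0.15 × 148 = 22.200
Maximum at age 4 (33.750).

4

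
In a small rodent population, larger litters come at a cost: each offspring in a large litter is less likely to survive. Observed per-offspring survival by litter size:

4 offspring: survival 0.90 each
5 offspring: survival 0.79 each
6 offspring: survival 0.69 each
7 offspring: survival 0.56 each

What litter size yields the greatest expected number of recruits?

Expected recruits = c × s(c):
  c=4: 4 × 0.90 = 3.600
  c=5: 5 × 0.79 = 3.950
  c=6: 6 × 0.69 = 4.140
  c=7: 7 × 0.56 = 3.920
Maximum at c = 6 (4.140 recruits).

6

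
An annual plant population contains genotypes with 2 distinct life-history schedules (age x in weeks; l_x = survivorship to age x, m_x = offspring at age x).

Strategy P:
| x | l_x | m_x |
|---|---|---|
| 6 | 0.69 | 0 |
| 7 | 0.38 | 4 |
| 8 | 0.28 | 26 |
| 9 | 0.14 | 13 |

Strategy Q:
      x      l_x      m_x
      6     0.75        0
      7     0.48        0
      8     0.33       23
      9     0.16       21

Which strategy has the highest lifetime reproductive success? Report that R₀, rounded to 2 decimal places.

Strategy P: R₀ = 0.69×0 + 0.38×4 + 0.28×26 + 0.14×13 = 10.6200
Strategy Q: R₀ = 0.75×0 + 0.48×0 + 0.33×23 + 0.16×21 = 10.9500
Highest R₀: strategy Q with 10.9500.

10.95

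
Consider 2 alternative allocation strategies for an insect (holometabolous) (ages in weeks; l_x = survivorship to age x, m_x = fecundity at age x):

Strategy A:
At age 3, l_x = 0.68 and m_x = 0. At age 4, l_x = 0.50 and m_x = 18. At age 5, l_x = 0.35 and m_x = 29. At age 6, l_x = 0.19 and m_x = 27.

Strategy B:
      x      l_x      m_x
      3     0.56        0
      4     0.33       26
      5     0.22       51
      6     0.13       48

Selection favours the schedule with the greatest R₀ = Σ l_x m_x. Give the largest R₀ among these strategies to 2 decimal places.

Strategy A: R₀ = 0.68×0 + 0.50×18 + 0.35×29 + 0.19×27 = 24.2800
Strategy B: R₀ = 0.56×0 + 0.33×26 + 0.22×51 + 0.13×48 = 26.0400
Highest R₀: strategy B with 26.0400.

26.04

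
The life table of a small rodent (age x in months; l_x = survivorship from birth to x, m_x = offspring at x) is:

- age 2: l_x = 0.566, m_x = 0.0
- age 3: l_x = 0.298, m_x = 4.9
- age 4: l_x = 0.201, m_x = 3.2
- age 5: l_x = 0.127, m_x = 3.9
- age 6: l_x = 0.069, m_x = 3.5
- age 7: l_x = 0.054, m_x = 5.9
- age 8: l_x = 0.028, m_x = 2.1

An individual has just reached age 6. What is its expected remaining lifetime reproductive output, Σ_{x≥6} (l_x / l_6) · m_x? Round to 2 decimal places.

l_6 = 0.069. Conditional survival from age 6 to x is l_x / l_6.
  x=6: (0.069/0.069) × 3.5 = 3.5000
  x=7: (0.054/0.069) × 5.9 = 4.6174
  x=8: (0.028/0.069) × 2.1 = 0.8522
Sum = 3.5000 + 4.6174 + 0.8522 = 8.9696

8.97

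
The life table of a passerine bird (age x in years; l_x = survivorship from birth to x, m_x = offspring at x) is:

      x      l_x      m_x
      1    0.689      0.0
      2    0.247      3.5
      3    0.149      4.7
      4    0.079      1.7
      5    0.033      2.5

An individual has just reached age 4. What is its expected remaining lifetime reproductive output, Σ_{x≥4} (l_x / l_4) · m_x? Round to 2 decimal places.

l_4 = 0.079. Conditional survival from age 4 to x is l_x / l_4.
  x=4: (0.079/0.079) × 1.7 = 1.7000
  x=5: (0.033/0.079) × 2.5 = 1.0443
Sum = 1.7000 + 1.0443 = 2.7443

2.74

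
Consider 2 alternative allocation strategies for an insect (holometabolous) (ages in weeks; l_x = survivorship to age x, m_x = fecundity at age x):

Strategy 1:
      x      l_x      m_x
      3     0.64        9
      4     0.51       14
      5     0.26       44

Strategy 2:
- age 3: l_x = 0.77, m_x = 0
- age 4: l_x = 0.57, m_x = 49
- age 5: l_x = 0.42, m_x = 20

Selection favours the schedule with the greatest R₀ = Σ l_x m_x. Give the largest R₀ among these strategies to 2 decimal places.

36.33

Strategy 1: R₀ = 0.64×9 + 0.51×14 + 0.26×44 = 24.3400
Strategy 2: R₀ = 0.77×0 + 0.57×49 + 0.42×20 = 36.3300
Highest R₀: strategy 2 with 36.3300.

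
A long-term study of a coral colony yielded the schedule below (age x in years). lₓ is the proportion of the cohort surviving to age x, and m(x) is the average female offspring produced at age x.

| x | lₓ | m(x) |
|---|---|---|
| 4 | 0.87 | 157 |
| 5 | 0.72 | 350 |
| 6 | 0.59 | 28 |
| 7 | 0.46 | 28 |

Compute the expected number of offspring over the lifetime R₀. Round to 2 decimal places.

417.99

R₀ = Σ lₓ m(x):
  age 4: 0.87 × 157 = 136.5900
  age 5: 0.72 × 350 = 252.0000
  age 6: 0.59 × 28 = 16.5200
  age 7: 0.46 × 28 = 12.8800
R₀ = 136.5900 + 252.0000 + 16.5200 + 12.8800 = 417.9900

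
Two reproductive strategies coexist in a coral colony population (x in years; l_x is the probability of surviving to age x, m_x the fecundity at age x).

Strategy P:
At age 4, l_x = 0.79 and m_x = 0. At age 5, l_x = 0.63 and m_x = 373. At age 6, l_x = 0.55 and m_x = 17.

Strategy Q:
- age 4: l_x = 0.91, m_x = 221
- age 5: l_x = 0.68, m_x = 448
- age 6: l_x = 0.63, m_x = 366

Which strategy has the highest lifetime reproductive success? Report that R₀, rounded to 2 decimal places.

736.33

Strategy P: R₀ = 0.79×0 + 0.63×373 + 0.55×17 = 244.3400
Strategy Q: R₀ = 0.91×221 + 0.68×448 + 0.63×366 = 736.3300
Highest R₀: strategy Q with 736.3300.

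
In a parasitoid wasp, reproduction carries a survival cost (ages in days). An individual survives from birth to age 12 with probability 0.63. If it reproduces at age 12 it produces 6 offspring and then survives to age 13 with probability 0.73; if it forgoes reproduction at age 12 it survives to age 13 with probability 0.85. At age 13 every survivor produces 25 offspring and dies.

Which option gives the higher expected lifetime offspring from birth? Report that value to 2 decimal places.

15.28

breed at age 12: R₀ = 0.63 × (6 + 0.73 × 25) = 0.63 × 24.2500 = 15.2775
delay to age 13: R₀ = 0.63 × (0.85 × 25) = 0.63 × 21.2500 = 13.3875
Higher: breed at age 12 (15.2775).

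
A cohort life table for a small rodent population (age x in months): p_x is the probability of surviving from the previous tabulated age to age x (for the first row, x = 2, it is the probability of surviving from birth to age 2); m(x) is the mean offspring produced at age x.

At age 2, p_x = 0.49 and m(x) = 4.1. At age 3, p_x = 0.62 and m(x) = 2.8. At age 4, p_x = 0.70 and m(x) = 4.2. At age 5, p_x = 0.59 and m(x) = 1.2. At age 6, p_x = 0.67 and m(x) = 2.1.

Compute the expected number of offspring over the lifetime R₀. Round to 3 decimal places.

Survivorship from birth: l_x = p_2·p_3·…·p_x.
  l_2 = 0.49000
  l_3 = 0.30380
  l_4 = 0.21266
  l_5 = 0.12547
  l_6 = 0.08406
R₀ = Σ l_x m(x):
  age 2: 0.49000 × 4.1 = 2.0090
  age 3: 0.30380 × 2.8 = 0.8506
  age 4: 0.21266 × 4.2 = 0.8932
  age 5: 0.12547 × 1.2 = 0.1506
  age 6: 0.08406 × 2.1 = 0.1765
R₀ = 2.0090 + 0.8506 + 0.8932 + 0.1506 + 0.1765 = 4.0799

4.080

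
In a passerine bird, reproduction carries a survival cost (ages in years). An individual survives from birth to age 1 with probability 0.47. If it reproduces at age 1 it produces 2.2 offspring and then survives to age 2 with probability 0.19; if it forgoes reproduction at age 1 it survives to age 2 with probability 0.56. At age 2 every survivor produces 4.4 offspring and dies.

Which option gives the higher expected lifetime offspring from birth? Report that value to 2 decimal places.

1.43

breed at age 1: R₀ = 0.47 × (2.2 + 0.19 × 4.4) = 0.47 × 3.0360 = 1.4269
delay to age 2: R₀ = 0.47 × (0.56 × 4.4) = 0.47 × 2.4640 = 1.1581
Higher: breed at age 1 (1.4269).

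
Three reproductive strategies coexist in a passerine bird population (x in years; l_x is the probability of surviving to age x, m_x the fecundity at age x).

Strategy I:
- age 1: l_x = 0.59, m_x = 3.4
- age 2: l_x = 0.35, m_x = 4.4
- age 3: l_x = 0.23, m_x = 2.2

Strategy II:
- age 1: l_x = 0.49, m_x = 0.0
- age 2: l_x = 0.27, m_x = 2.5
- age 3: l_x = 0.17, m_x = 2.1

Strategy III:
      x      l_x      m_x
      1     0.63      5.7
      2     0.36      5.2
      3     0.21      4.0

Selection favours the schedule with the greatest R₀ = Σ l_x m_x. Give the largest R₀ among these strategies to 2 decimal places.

Strategy I: R₀ = 0.59×3.4 + 0.35×4.4 + 0.23×2.2 = 4.0520
Strategy II: R₀ = 0.49×0.0 + 0.27×2.5 + 0.17×2.1 = 1.0320
Strategy III: R₀ = 0.63×5.7 + 0.36×5.2 + 0.21×4.0 = 6.3030
Highest R₀: strategy III with 6.3030.

6.30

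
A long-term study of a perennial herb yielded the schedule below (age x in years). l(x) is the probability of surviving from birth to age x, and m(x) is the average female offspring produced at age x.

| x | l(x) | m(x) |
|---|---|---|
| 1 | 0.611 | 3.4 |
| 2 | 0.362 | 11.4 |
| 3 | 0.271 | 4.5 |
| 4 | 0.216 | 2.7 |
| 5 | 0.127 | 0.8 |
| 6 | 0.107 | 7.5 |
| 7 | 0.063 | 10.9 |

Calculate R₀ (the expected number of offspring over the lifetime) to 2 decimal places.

9.60

R₀ = Σ l(x) m(x):
  age 1: 0.611 × 3.4 = 2.0774
  age 2: 0.362 × 11.4 = 4.1268
  age 3: 0.271 × 4.5 = 1.2195
  age 4: 0.216 × 2.7 = 0.5832
  age 5: 0.127 × 0.8 = 0.1016
  age 6: 0.107 × 7.5 = 0.8025
  age 7: 0.063 × 10.9 = 0.6867
R₀ = 2.0774 + 4.1268 + 1.2195 + 0.5832 + 0.1016 + 0.8025 + 0.6867 = 9.5977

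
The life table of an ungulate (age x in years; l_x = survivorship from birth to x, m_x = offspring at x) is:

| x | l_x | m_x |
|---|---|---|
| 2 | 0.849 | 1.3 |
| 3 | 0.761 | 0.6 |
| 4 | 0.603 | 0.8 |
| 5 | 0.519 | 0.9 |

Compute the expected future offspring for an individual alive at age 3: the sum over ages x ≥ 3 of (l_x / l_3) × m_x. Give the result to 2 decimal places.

l_3 = 0.761. Conditional survival from age 3 to x is l_x / l_3.
  x=3: (0.761/0.761) × 0.6 = 0.6000
  x=4: (0.603/0.761) × 0.8 = 0.6339
  x=5: (0.519/0.761) × 0.9 = 0.6138
Sum = 0.6000 + 0.6339 + 0.6138 = 1.8477

1.85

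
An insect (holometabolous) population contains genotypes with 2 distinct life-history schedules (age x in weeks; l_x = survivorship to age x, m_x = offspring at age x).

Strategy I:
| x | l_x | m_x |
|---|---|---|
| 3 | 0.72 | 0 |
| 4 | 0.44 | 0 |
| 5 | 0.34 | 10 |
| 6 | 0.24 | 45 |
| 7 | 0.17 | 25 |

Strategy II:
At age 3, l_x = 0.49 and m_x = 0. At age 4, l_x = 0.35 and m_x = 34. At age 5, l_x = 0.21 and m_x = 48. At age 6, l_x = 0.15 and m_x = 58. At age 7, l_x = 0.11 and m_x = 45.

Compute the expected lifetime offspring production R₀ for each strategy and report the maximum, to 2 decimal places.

Strategy I: R₀ = 0.72×0 + 0.44×0 + 0.34×10 + 0.24×45 + 0.17×25 = 18.4500
Strategy II: R₀ = 0.49×0 + 0.35×34 + 0.21×48 + 0.15×58 + 0.11×45 = 35.6300
Highest R₀: strategy II with 35.6300.

35.63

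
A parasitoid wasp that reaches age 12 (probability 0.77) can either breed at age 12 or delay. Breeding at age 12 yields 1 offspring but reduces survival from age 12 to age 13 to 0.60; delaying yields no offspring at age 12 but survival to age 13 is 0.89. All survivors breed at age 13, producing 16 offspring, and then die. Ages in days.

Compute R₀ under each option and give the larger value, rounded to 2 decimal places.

breed at age 12: R₀ = 0.77 × (1 + 0.60 × 16) = 0.77 × 10.6000 = 8.1620
delay to age 13: R₀ = 0.77 × (0.89 × 16) = 0.77 × 14.2400 = 10.9648
Higher: delay to age 13 (10.9648).

10.96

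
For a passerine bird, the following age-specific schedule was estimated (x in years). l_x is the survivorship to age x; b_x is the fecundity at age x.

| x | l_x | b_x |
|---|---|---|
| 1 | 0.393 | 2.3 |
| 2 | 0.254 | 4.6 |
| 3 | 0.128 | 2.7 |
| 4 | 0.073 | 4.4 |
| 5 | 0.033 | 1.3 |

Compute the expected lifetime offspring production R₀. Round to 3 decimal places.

R₀ = Σ l_x b_x:
  age 1: 0.393 × 2.3 = 0.9039
  age 2: 0.254 × 4.6 = 1.1684
  age 3: 0.128 × 2.7 = 0.3456
  age 4: 0.073 × 4.4 = 0.3212
  age 5: 0.033 × 1.3 = 0.0429
R₀ = 0.9039 + 1.1684 + 0.3456 + 0.3212 + 0.0429 = 2.7820

2.782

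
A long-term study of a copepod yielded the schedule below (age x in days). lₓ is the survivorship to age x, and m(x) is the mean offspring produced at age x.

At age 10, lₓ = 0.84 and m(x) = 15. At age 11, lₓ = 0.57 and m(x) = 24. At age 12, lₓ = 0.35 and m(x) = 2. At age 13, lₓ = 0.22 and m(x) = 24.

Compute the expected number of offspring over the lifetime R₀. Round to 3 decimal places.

R₀ = Σ lₓ m(x):
  age 10: 0.84 × 15 = 12.6000
  age 11: 0.57 × 24 = 13.6800
  age 12: 0.35 × 2 = 0.7000
  age 13: 0.22 × 24 = 5.2800
R₀ = 12.6000 + 13.6800 + 0.7000 + 5.2800 = 32.2600

32.260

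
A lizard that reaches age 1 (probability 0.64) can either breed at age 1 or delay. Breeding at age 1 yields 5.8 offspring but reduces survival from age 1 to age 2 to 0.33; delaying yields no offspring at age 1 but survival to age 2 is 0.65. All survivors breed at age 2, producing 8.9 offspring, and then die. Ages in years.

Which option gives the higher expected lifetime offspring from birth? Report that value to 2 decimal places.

breed at age 1: R₀ = 0.64 × (5.8 + 0.33 × 8.9) = 0.64 × 8.7370 = 5.5917
delay to age 2: R₀ = 0.64 × (0.65 × 8.9) = 0.64 × 5.7850 = 3.7024
Higher: breed at age 1 (5.5917).

5.59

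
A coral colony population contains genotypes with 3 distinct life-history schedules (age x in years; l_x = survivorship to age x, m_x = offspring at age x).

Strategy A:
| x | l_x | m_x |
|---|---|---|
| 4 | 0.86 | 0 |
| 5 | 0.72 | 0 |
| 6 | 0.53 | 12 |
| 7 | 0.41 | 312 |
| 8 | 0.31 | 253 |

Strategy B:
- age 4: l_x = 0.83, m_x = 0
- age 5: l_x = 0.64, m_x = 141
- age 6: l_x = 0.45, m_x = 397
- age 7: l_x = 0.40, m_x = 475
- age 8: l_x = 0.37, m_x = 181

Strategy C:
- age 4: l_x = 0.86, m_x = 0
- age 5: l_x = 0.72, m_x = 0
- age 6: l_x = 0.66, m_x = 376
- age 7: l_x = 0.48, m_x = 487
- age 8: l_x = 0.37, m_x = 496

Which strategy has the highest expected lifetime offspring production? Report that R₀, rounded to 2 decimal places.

665.44

Strategy A: R₀ = 0.86×0 + 0.72×0 + 0.53×12 + 0.41×312 + 0.31×253 = 212.7100
Strategy B: R₀ = 0.83×0 + 0.64×141 + 0.45×397 + 0.40×475 + 0.37×181 = 525.8600
Strategy C: R₀ = 0.86×0 + 0.72×0 + 0.66×376 + 0.48×487 + 0.37×496 = 665.4400
Highest R₀: strategy C with 665.4400.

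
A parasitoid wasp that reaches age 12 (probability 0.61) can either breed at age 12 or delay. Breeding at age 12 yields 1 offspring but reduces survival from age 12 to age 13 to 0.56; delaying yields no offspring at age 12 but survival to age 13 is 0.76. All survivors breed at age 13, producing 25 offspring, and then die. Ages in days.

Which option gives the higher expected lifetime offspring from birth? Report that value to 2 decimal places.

breed at age 12: R₀ = 0.61 × (1 + 0.56 × 25) = 0.61 × 15.0000 = 9.1500
delay to age 13: R₀ = 0.61 × (0.76 × 25) = 0.61 × 19.0000 = 11.5900
Higher: delay to age 13 (11.5900).

11.59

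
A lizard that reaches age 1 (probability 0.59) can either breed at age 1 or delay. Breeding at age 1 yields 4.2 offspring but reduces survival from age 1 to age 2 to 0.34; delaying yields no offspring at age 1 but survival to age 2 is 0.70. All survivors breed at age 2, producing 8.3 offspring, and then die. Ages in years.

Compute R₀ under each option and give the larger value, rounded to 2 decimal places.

breed at age 1: R₀ = 0.59 × (4.2 + 0.34 × 8.3) = 0.59 × 7.0220 = 4.1430
delay to age 2: R₀ = 0.59 × (0.70 × 8.3) = 0.59 × 5.8100 = 3.4279
Higher: breed at age 1 (4.1430).

4.14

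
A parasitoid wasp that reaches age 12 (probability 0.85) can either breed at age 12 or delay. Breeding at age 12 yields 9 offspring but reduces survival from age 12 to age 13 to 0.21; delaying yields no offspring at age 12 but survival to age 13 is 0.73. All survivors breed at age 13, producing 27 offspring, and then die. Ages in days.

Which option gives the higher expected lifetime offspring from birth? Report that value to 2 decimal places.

breed at age 12: R₀ = 0.85 × (9 + 0.21 × 27) = 0.85 × 14.6700 = 12.4695
delay to age 13: R₀ = 0.85 × (0.73 × 27) = 0.85 × 19.7100 = 16.7535
Higher: delay to age 13 (16.7535).

16.75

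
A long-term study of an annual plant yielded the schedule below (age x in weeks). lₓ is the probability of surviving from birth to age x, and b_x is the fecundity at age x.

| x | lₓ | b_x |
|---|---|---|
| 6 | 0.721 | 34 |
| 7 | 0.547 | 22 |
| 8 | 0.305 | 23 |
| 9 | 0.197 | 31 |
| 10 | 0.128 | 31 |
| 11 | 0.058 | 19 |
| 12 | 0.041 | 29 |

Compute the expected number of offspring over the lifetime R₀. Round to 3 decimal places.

55.929

R₀ = Σ lₓ b_x:
  age 6: 0.721 × 34 = 24.5140
  age 7: 0.547 × 22 = 12.0340
  age 8: 0.305 × 23 = 7.0150
  age 9: 0.197 × 31 = 6.1070
  age 10: 0.128 × 31 = 3.9680
  age 11: 0.058 × 19 = 1.1020
  age 12: 0.041 × 29 = 1.1890
R₀ = 24.5140 + 12.0340 + 7.0150 + 6.1070 + 3.9680 + 1.1020 + 1.1890 = 55.9290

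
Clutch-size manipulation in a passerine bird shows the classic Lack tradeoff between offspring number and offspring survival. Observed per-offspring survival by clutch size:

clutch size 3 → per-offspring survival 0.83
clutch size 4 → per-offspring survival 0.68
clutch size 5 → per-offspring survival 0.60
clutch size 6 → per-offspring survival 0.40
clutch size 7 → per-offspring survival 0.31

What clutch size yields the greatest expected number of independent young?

Expected independent young = c × s(c):
  c=3: 3 × 0.83 = 2.490
  c=4: 4 × 0.68 = 2.720
  c=5: 5 × 0.60 = 3.000
  c=6: 6 × 0.40 = 2.400
  c=7: 7 × 0.31 = 2.170
Maximum at c = 5 (3.000 independent young).

5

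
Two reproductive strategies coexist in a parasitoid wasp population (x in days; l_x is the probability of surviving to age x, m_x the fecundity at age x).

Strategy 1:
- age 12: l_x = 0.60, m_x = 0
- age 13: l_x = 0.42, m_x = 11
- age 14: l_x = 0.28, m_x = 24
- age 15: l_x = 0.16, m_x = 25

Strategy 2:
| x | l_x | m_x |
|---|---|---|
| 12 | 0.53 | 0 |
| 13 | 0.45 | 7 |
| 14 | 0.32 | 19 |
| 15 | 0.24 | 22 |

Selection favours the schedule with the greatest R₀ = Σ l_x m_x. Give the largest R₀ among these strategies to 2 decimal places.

Strategy 1: R₀ = 0.60×0 + 0.42×11 + 0.28×24 + 0.16×25 = 15.3400
Strategy 2: R₀ = 0.53×0 + 0.45×7 + 0.32×19 + 0.24×22 = 14.5100
Highest R₀: strategy 1 with 15.3400.

15.34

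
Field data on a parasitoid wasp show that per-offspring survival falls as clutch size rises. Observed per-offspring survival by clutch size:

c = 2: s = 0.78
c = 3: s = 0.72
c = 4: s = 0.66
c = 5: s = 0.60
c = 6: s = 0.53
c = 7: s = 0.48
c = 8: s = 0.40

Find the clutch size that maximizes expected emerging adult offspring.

Expected emerging adult offspring = c × s(c):
  c=2: 2 × 0.78 = 1.560
  c=3: 3 × 0.72 = 2.160
  c=4: 4 × 0.66 = 2.640
  c=5: 5 × 0.60 = 3.000
  c=6: 6 × 0.53 = 3.180
  c=7: 7 × 0.48 = 3.360
  c=8: 8 × 0.40 = 3.200
Maximum at c = 7 (3.360 emerging adult offspring).

7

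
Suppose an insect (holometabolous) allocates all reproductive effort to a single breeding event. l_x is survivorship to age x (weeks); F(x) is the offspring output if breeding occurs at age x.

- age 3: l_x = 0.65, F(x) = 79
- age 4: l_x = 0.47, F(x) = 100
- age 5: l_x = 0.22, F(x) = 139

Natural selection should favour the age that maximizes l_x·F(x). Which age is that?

Expected offspring if breeding at age x = l_x × F(x):
  age 3: 0.65 × 79 = 51.350
  age 4: 0.47 × 100 = 47.000
  age 5: 0.22 × 139 = 30.580
Maximum at age 3 (51.350).

3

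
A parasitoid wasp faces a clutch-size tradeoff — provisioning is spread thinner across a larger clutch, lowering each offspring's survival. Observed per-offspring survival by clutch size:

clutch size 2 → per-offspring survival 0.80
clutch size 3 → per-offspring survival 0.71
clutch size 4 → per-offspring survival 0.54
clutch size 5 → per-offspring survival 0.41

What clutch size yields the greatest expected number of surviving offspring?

4

Expected surviving offspring = c × s(c):
  c=2: 2 × 0.80 = 1.600
  c=3: 3 × 0.71 = 2.130
  c=4: 4 × 0.54 = 2.160
  c=5: 5 × 0.41 = 2.050
Maximum at c = 4 (2.160 surviving offspring).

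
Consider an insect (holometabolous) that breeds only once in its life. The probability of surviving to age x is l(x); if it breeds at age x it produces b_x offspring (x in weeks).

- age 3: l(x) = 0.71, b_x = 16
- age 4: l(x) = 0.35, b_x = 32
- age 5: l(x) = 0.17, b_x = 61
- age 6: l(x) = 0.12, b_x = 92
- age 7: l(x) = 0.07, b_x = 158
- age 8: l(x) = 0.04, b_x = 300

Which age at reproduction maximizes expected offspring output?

8

Expected offspring if breeding at age x = l(x) × b_x:
  age 3: 0.71 × 16 = 11.360
  age 4: 0.35 × 32 = 11.200
  age 5: 0.17 × 61 = 10.370
  age 6: 0.12 × 92 = 11.040
  age 7: 0.07 × 158 = 11.060
  age 8: 0.04 × 300 = 12.000
Maximum at age 8 (12.000).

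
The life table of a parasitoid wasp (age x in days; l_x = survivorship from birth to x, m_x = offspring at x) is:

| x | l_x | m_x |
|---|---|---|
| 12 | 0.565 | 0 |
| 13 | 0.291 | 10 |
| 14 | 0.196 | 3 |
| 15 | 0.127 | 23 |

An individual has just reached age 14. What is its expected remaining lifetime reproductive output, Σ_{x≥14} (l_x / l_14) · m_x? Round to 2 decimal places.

l_14 = 0.196. Conditional survival from age 14 to x is l_x / l_14.
  x=14: (0.196/0.196) × 3 = 3.0000
  x=15: (0.127/0.196) × 23 = 14.9031
Sum = 3.0000 + 14.9031 = 17.9031

17.90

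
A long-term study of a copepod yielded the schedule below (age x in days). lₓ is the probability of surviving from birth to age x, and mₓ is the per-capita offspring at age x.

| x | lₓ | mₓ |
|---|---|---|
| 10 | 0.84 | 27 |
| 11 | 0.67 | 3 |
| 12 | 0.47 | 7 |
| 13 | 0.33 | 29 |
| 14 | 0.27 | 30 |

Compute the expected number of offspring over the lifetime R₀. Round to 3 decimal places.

45.650

R₀ = Σ lₓ mₓ:
  age 10: 0.84 × 27 = 22.6800
  age 11: 0.67 × 3 = 2.0100
  age 12: 0.47 × 7 = 3.2900
  age 13: 0.33 × 29 = 9.5700
  age 14: 0.27 × 30 = 8.1000
R₀ = 22.6800 + 2.0100 + 3.2900 + 9.5700 + 8.1000 = 45.6500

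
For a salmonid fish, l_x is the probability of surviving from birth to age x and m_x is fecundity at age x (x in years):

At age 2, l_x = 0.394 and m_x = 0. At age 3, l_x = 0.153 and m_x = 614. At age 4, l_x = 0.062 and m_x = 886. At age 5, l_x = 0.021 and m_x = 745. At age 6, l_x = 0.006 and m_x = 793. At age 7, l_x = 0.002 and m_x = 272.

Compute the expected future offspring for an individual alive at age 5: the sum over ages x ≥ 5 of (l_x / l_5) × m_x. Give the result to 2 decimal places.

l_5 = 0.021. Conditional survival from age 5 to x is l_x / l_5.
  x=5: (0.021/0.021) × 745 = 745.0000
  x=6: (0.006/0.021) × 793 = 226.5714
  x=7: (0.002/0.021) × 272 = 25.9048
Sum = 745.0000 + 226.5714 + 25.9048 = 997.4762

997.48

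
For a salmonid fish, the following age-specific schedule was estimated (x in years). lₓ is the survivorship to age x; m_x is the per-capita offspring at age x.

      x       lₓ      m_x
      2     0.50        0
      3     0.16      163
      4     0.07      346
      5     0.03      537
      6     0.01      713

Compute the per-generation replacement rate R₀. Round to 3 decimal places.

R₀ = Σ lₓ m_x:
  age 2: 0.50 × 0 = 0.0000
  age 3: 0.16 × 163 = 26.0800
  age 4: 0.07 × 346 = 24.2200
  age 5: 0.03 × 537 = 16.1100
  age 6: 0.01 × 713 = 7.1300
R₀ = 0.0000 + 26.0800 + 24.2200 + 16.1100 + 7.1300 = 73.5400

73.540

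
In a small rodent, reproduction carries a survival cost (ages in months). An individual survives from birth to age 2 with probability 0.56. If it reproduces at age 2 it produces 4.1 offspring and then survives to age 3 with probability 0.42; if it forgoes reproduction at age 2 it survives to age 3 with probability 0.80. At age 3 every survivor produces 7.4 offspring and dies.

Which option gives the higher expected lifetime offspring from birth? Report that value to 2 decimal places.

breed at age 2: R₀ = 0.56 × (4.1 + 0.42 × 7.4) = 0.56 × 7.2080 = 4.0365
delay to age 3: R₀ = 0.56 × (0.80 × 7.4) = 0.56 × 5.9200 = 3.3152
Higher: breed at age 2 (4.0365).

4.04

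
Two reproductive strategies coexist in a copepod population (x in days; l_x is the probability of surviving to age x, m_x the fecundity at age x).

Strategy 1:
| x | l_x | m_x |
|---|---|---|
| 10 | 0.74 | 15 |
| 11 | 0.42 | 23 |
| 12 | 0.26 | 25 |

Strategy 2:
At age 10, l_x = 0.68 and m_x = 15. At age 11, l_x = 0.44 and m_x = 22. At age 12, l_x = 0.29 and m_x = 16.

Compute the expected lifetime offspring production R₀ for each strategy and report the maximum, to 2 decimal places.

27.26

Strategy 1: R₀ = 0.74×15 + 0.42×23 + 0.26×25 = 27.2600
Strategy 2: R₀ = 0.68×15 + 0.44×22 + 0.29×16 = 24.5200
Highest R₀: strategy 1 with 27.2600.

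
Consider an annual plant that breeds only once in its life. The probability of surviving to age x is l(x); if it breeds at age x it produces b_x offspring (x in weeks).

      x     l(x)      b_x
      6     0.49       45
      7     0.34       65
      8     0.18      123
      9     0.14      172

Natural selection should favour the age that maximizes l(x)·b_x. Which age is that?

9

Expected offspring if breeding at age x = l(x) × b_x:
  age 6: 0.49 × 45 = 22.050
  age 7: 0.34 × 65 = 22.100
  age 8: 0.18 × 123 = 22.140
  age 9: 0.14 × 172 = 24.080
Maximum at age 9 (24.080).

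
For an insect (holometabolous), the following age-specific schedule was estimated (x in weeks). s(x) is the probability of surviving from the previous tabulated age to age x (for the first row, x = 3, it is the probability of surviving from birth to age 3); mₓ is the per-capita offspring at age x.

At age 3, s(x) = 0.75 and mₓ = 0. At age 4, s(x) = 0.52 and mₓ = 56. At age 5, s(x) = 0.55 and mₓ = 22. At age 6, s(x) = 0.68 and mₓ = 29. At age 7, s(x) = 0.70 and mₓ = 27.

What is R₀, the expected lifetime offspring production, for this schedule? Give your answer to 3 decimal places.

33.546

Survivorship from birth: l_x = s_3·s_4·…·s_x.
  l_3 = 0.75000
  l_4 = 0.39000
  l_5 = 0.21450
  l_6 = 0.14586
  l_7 = 0.10210
R₀ = Σ l_x mₓ:
  age 3: 0.75000 × 0 = 0.0000
  age 4: 0.39000 × 56 = 21.8400
  age 5: 0.21450 × 22 = 4.7190
  age 6: 0.14586 × 29 = 4.2299
  age 7: 0.10210 × 27 = 2.7567
R₀ = 0.0000 + 21.8400 + 4.7190 + 4.2299 + 2.7567 = 33.5456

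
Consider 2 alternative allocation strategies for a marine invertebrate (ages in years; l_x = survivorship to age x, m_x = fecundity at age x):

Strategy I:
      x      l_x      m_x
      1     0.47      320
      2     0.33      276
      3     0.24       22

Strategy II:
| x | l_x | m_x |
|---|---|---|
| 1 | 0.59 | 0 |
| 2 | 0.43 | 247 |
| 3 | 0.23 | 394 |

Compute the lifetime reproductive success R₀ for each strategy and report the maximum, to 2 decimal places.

Strategy I: R₀ = 0.47×320 + 0.33×276 + 0.24×22 = 246.7600
Strategy II: R₀ = 0.59×0 + 0.43×247 + 0.23×394 = 196.8300
Highest R₀: strategy I with 246.7600.

246.76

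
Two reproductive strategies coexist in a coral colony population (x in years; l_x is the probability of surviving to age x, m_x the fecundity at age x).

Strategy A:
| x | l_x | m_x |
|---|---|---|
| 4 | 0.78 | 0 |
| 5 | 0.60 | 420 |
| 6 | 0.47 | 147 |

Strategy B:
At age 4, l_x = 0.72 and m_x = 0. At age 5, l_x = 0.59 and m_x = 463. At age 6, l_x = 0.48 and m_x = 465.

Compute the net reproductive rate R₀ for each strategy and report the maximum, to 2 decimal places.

Strategy A: R₀ = 0.78×0 + 0.60×420 + 0.47×147 = 321.0900
Strategy B: R₀ = 0.72×0 + 0.59×463 + 0.48×465 = 496.3700
Highest R₀: strategy B with 496.3700.

496.37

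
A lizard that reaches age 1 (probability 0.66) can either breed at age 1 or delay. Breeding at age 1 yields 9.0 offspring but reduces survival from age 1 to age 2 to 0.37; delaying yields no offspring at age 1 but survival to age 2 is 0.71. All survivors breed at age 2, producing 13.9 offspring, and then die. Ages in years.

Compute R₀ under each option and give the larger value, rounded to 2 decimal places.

breed at age 1: R₀ = 0.66 × (9.0 + 0.37 × 13.9) = 0.66 × 14.1430 = 9.3344
delay to age 2: R₀ = 0.66 × (0.71 × 13.9) = 0.66 × 9.8690 = 6.5135
Higher: breed at age 1 (9.3344).

9.33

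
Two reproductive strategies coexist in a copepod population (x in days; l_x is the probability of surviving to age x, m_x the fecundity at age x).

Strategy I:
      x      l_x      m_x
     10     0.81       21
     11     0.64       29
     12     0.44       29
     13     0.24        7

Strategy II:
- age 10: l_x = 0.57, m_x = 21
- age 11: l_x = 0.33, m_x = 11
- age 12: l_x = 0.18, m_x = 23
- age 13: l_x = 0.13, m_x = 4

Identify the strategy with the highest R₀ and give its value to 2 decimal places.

50.01

Strategy I: R₀ = 0.81×21 + 0.64×29 + 0.44×29 + 0.24×7 = 50.0100
Strategy II: R₀ = 0.57×21 + 0.33×11 + 0.18×23 + 0.13×4 = 20.2600
Highest R₀: strategy I with 50.0100.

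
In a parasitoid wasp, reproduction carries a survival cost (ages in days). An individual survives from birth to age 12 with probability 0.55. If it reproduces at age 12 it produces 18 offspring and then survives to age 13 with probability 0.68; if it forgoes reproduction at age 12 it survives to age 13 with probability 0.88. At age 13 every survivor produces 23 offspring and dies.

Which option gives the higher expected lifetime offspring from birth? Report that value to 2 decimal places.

18.50

breed at age 12: R₀ = 0.55 × (18 + 0.68 × 23) = 0.55 × 33.6400 = 18.5020
delay to age 13: R₀ = 0.55 × (0.88 × 23) = 0.55 × 20.2400 = 11.1320
Higher: breed at age 12 (18.5020).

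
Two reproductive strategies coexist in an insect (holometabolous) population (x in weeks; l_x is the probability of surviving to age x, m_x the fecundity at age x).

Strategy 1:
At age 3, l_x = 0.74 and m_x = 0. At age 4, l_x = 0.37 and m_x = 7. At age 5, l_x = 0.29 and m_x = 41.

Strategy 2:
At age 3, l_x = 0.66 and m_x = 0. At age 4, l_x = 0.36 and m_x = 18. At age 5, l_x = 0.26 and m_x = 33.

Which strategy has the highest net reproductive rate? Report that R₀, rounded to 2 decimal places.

Strategy 1: R₀ = 0.74×0 + 0.37×7 + 0.29×41 = 14.4800
Strategy 2: R₀ = 0.66×0 + 0.36×18 + 0.26×33 = 15.0600
Highest R₀: strategy 2 with 15.0600.

15.06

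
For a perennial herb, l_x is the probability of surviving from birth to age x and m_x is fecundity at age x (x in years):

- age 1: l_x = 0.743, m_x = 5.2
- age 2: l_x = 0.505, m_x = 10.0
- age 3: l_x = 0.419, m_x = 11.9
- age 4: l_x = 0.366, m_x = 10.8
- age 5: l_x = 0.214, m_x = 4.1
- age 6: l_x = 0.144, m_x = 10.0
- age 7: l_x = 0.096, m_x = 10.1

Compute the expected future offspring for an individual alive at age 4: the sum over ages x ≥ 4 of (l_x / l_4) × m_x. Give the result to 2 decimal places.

l_4 = 0.366. Conditional survival from age 4 to x is l_x / l_4.
  x=4: (0.366/0.366) × 10.8 = 10.8000
  x=5: (0.214/0.366) × 4.1 = 2.3973
  x=6: (0.144/0.366) × 10.0 = 3.9344
  x=7: (0.096/0.366) × 10.1 = 2.6492
Sum = 10.8000 + 2.3973 + 3.9344 + 2.6492 = 19.7809

19.78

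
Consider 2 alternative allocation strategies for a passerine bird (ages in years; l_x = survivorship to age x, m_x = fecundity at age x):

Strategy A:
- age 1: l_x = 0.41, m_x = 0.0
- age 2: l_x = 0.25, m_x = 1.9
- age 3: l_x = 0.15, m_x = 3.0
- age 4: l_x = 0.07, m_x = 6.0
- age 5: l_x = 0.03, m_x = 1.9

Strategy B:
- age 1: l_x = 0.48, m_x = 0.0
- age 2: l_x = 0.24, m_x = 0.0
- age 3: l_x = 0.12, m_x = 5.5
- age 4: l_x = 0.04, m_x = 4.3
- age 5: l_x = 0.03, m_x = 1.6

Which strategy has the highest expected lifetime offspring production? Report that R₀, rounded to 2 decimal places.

1.40

Strategy A: R₀ = 0.41×0.0 + 0.25×1.9 + 0.15×3.0 + 0.07×6.0 + 0.03×1.9 = 1.4020
Strategy B: R₀ = 0.48×0.0 + 0.24×0.0 + 0.12×5.5 + 0.04×4.3 + 0.03×1.6 = 0.8800
Highest R₀: strategy A with 1.4020.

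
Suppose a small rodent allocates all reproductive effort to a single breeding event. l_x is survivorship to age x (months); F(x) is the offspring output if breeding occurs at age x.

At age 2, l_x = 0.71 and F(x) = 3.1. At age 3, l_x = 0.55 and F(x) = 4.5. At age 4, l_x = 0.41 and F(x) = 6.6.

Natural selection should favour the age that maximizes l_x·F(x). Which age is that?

4

Expected offspring if breeding at age x = l_x × F(x):
  age 2: 0.71 × 3.1 = 2.201
  age 3: 0.55 × 4.5 = 2.475
  age 4: 0.41 × 6.6 = 2.706
Maximum at age 4 (2.706).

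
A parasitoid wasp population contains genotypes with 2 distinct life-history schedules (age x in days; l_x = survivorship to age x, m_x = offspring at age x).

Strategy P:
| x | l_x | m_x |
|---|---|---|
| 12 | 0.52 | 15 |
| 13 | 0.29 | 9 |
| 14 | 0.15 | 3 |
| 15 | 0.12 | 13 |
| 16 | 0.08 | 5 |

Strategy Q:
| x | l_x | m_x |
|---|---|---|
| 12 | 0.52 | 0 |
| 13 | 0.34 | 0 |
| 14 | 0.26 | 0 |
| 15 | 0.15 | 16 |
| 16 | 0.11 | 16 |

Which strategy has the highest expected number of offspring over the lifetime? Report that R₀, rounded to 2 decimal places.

12.82

Strategy P: R₀ = 0.52×15 + 0.29×9 + 0.15×3 + 0.12×13 + 0.08×5 = 12.8200
Strategy Q: R₀ = 0.52×0 + 0.34×0 + 0.26×0 + 0.15×16 + 0.11×16 = 4.1600
Highest R₀: strategy P with 12.8200.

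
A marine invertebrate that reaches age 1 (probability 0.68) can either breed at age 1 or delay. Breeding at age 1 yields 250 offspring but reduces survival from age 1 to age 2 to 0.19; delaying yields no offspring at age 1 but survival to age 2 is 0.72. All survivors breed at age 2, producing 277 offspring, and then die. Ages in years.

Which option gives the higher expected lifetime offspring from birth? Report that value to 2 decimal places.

breed at age 1: R₀ = 0.68 × (250 + 0.19 × 277) = 0.68 × 302.6300 = 205.7884
delay to age 2: R₀ = 0.68 × (0.72 × 277) = 0.68 × 199.4400 = 135.6192
Higher: breed at age 1 (205.7884).

205.79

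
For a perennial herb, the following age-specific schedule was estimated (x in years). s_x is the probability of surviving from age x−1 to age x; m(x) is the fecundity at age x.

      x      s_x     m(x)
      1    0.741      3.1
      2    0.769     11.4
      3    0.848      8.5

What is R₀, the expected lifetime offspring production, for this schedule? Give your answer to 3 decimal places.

12.900

Survivorship from birth: l_x = s_1·s_2·…·s_x.
  l_1 = 0.74100
  l_2 = 0.56983
  l_3 = 0.48321
R₀ = Σ l_x m(x):
  age 1: 0.74100 × 3.1 = 2.2971
  age 2: 0.56983 × 11.4 = 6.4961
  age 3: 0.48321 × 8.5 = 4.1073
R₀ = 2.2971 + 6.4961 + 4.1073 = 12.9004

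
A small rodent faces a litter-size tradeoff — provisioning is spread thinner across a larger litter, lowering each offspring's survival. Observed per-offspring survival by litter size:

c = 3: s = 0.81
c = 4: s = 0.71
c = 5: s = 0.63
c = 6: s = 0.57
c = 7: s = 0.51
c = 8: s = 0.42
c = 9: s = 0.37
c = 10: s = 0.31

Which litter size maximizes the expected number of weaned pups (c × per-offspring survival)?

7

Expected weaned pups = c × s(c):
  c=3: 3 × 0.81 = 2.430
  c=4: 4 × 0.71 = 2.840
  c=5: 5 × 0.63 = 3.150
  c=6: 6 × 0.57 = 3.420
  c=7: 7 × 0.51 = 3.570
  c=8: 8 × 0.42 = 3.360
  c=9: 9 × 0.37 = 3.330
  c=10: 10 × 0.31 = 3.100
Maximum at c = 7 (3.570 weaned pups).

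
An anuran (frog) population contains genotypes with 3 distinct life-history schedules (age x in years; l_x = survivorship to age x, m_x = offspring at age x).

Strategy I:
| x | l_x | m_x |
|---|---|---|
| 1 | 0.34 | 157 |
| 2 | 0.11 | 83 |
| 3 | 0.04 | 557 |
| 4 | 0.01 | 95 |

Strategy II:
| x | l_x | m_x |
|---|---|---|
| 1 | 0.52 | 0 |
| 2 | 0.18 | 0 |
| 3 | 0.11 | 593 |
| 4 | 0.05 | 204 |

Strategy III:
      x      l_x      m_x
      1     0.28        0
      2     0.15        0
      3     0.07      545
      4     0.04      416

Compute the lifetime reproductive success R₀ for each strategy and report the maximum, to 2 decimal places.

Strategy I: R₀ = 0.34×157 + 0.11×83 + 0.04×557 + 0.01×95 = 85.7400
Strategy II: R₀ = 0.52×0 + 0.18×0 + 0.11×593 + 0.05×204 = 75.4300
Strategy III: R₀ = 0.28×0 + 0.15×0 + 0.07×545 + 0.04×416 = 54.7900
Highest R₀: strategy I with 85.7400.

85.74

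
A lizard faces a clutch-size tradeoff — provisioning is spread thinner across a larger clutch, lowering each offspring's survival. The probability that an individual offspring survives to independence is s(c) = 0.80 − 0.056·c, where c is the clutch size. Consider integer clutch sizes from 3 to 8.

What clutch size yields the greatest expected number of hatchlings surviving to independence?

7

Expected hatchlings surviving to independence = c × s(c):
  c=3: 3 × 0.632 = 1.896
  c=4: 4 × 0.576 = 2.304
  c=5: 5 × 0.520 = 2.600
  c=6: 6 × 0.464 = 2.784
  c=7: 7 × 0.408 = 2.856
  c=8: 8 × 0.352 = 2.816
Maximum at c = 7 (2.856 hatchlings surviving to independence).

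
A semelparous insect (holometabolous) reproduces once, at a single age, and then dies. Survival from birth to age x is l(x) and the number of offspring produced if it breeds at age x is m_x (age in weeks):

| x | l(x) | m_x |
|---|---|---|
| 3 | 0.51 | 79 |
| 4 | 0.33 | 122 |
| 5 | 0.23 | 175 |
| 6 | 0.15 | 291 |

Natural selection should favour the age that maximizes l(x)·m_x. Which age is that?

Expected offspring if breeding at age x = l(x) × m_x:
  age 3: 0.51 × 79 = 40.290
  age 4: 0.33 × 122 = 40.260
  age 5: 0.23 × 175 = 40.250
  age 6: 0.15 × 291 = 43.650
Maximum at age 6 (43.650).

6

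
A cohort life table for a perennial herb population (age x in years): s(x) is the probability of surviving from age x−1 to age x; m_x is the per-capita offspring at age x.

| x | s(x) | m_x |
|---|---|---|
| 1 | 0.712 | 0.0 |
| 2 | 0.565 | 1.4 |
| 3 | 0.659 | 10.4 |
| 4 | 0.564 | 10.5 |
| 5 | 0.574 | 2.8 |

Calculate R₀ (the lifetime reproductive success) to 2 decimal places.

5.13

Survivorship from birth: l_x = s_1·s_2·…·s_x.
  l_1 = 0.71200
  l_2 = 0.40228
  l_3 = 0.26510
  l_4 = 0.14952
  l_5 = 0.08582
R₀ = Σ l_x m_x:
  age 1: 0.71200 × 0.0 = 0.0000
  age 2: 0.40228 × 1.4 = 0.5632
  age 3: 0.26510 × 10.4 = 2.7570
  age 4: 0.14952 × 10.5 = 1.5700
  age 5: 0.08582 × 2.8 = 0.2403
R₀ = 0.0000 + 0.5632 + 2.7570 + 1.5700 + 0.2403 = 5.1305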